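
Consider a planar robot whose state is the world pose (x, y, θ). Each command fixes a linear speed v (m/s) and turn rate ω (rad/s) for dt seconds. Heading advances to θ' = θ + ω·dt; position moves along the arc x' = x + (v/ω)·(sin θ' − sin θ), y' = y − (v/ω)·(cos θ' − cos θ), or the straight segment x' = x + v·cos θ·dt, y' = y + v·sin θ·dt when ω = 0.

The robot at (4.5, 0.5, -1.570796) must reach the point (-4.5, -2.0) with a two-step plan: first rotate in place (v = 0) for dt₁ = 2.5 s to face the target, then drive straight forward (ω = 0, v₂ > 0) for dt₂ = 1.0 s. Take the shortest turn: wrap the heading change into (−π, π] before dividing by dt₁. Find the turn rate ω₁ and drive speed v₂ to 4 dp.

ω₁ = -0.5199, v₂ = 9.3408

heading to target = atan2(-2−0.5, -4.5−4.5) = -2.8706
Δθ = wrap(-2.8706 − -1.5708) = -1.2998; ω₁ = Δθ/dt₁ = -0.5199
distance = √((-4.5−4.5)² + (-2−0.5)²) = 9.3408; v₂ = distance/dt₂ = 9.3408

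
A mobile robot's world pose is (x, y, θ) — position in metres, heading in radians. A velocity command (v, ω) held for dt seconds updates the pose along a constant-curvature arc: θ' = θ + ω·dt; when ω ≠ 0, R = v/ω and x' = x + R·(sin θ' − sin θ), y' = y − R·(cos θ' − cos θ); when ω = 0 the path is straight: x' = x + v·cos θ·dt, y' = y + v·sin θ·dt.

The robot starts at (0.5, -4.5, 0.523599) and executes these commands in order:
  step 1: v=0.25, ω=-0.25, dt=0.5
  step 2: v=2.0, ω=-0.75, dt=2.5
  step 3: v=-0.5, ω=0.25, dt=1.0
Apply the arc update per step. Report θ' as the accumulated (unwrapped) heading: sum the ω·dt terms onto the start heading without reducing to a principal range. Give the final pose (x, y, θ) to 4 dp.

(4.1931, -6.1639, -1.2264)

step 1: θ'=0.3986 (R=-1.0000) → pose (0.6119, -4.4444, 0.3986)
step 2: θ'=-1.4764 (R=-2.6667) → pose (4.3017, -6.6507, -1.4764)
step 3: θ'=-1.2264 (R=-2.0000) → pose (4.1931, -6.1639, -1.2264)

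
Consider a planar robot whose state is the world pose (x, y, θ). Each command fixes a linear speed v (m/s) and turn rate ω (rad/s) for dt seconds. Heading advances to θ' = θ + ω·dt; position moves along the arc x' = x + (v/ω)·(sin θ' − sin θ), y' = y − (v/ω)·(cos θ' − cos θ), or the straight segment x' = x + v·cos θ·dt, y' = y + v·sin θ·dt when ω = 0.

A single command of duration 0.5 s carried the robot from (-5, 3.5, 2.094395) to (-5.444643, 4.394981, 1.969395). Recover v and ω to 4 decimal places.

v = 2.0000, ω = -0.2500

Δθ = 1.969395 − 2.094395 = -0.125000
ω = Δθ/dt = -0.125000/0.5 = -0.2500
R = −Δy/(cos θ' − cos θ) = -8.0000
v = R·ω = -8.0000·-0.2500 = 2.0000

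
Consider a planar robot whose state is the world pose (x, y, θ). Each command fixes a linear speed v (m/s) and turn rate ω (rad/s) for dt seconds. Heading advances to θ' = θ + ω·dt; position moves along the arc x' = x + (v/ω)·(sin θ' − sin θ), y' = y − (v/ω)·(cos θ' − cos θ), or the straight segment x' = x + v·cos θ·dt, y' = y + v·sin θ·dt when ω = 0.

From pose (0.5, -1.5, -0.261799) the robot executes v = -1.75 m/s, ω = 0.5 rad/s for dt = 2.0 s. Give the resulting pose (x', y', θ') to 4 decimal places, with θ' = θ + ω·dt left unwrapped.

(-2.7612, -2.2919, 0.7382)

θ' = -0.2618 + 0.5·2.0 = 0.7382
R = v/ω = -1.75/0.5 = -3.5000
x' = 0.5 + -3.5000·(sin 0.7382 − sin -0.2618) = -2.7612
y' = -1.5 − -3.5000·(cos 0.7382 − cos -0.2618) = -2.2919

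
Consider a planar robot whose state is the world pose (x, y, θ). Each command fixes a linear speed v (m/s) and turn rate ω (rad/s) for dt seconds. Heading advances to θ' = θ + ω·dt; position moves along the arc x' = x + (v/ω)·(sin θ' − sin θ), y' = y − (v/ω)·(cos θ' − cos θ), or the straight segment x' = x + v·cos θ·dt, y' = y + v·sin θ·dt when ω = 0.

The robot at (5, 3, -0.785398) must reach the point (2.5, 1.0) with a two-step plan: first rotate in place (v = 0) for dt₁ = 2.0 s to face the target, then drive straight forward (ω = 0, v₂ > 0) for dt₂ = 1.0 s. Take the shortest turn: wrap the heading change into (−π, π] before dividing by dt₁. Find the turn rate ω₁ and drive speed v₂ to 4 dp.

ω₁ = -0.8407, v₂ = 3.2016

heading to target = atan2(1−3, 2.5−5) = -2.4669
Δθ = wrap(-2.4669 − -0.7854) = -1.6815; ω₁ = Δθ/dt₁ = -0.8407
distance = √((2.5−5)² + (1−3)²) = 3.2016; v₂ = distance/dt₂ = 3.2016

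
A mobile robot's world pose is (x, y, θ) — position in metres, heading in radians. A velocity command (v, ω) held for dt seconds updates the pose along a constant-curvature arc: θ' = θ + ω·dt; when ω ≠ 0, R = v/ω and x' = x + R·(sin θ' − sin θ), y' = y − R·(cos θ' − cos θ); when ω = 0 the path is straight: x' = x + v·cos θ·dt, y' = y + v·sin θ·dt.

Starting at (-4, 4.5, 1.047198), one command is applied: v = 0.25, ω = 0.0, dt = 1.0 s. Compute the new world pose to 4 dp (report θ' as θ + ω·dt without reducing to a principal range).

θ' = 1.0472 + 0.0·1.0 = 1.0472
ω = 0 → straight: x' = -4 + 0.25·cos(1.0472)·1.0 = -3.8750
y' = 4.5 + 0.25·sin(1.0472)·1.0 = 4.7165

(-3.8750, 4.7165, 1.0472)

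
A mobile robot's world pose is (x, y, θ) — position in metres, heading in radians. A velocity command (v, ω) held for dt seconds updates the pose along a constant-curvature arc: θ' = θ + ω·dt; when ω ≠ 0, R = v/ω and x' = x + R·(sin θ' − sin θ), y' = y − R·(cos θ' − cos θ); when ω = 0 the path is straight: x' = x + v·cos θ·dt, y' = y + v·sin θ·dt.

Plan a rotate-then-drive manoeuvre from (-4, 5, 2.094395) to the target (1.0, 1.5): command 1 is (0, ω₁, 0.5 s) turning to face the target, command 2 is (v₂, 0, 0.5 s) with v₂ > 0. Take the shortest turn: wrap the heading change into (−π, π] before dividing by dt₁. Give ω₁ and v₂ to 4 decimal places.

heading to target = atan2(1.5−5, 1−-4) = -0.6107
Δθ = wrap(-0.6107 − 2.0944) = -2.7051; ω₁ = Δθ/dt₁ = -5.4102
distance = √((1−-4)² + (1.5−5)²) = 6.1033; v₂ = distance/dt₂ = 12.2066

ω₁ = -5.4102, v₂ = 12.2066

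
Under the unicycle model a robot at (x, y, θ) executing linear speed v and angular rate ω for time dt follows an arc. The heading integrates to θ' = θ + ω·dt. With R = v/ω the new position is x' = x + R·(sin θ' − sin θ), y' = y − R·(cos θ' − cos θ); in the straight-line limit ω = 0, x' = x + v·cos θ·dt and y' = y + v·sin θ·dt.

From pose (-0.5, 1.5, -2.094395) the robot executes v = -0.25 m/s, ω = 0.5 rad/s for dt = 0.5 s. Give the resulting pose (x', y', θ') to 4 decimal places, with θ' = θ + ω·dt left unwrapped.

(-0.4516, 1.6149, -1.8444)

θ' = -2.0944 + 0.5·0.5 = -1.8444
R = v/ω = -0.25/0.5 = -0.5000
x' = -0.5 + -0.5000·(sin -1.8444 − sin -2.0944) = -0.4516
y' = 1.5 − -0.5000·(cos -1.8444 − cos -2.0944) = 1.6149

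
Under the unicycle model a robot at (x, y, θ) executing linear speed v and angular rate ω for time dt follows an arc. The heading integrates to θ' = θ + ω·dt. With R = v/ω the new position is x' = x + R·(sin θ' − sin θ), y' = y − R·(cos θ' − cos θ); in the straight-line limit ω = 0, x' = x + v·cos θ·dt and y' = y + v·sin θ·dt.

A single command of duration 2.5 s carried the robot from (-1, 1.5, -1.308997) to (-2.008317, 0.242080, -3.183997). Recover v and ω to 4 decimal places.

Δθ = -3.183997 − -1.308997 = -1.875000
ω = Δθ/dt = -1.875000/2.5 = -0.7500
R = −Δy/(cos θ' − cos θ) = -1.0000
v = R·ω = -1.0000·-0.7500 = 0.7500

v = 0.7500, ω = -0.7500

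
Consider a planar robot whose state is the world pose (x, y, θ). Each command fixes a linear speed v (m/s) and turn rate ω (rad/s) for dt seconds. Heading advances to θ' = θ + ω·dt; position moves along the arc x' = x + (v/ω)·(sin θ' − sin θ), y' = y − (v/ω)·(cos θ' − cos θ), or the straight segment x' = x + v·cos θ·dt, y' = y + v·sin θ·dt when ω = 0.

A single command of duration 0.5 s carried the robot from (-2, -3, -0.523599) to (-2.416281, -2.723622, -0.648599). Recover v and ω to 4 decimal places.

v = -1.0000, ω = -0.2500

Δθ = -0.648599 − -0.523599 = -0.125000
ω = Δθ/dt = -0.125000/0.5 = -0.2500
R = Δx/(sin θ' − sin θ) = 4.0000
v = R·ω = 4.0000·-0.2500 = -1.0000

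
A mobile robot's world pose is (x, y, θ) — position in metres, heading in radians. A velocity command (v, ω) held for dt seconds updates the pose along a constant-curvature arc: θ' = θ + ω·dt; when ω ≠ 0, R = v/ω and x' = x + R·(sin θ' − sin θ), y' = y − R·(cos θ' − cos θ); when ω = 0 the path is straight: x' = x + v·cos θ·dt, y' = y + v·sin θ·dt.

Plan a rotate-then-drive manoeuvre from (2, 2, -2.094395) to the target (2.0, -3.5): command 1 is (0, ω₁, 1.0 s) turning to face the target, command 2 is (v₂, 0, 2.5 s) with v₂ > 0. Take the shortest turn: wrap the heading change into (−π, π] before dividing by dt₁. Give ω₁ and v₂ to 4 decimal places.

heading to target = atan2(-3.5−2, 2−2) = -1.5708
Δθ = wrap(-1.5708 − -2.0944) = 0.5236; ω₁ = Δθ/dt₁ = 0.5236
distance = √((2−2)² + (-3.5−2)²) = 5.5000; v₂ = distance/dt₂ = 2.2000

ω₁ = 0.5236, v₂ = 2.2000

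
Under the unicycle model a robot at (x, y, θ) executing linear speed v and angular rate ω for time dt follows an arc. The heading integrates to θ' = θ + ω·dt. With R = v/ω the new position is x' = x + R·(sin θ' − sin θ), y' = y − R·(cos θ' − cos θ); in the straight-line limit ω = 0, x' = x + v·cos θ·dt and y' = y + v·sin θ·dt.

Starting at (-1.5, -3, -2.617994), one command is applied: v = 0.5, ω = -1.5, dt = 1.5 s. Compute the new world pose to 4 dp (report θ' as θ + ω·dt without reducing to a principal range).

θ' = -2.6180 + -1.5·1.5 = -4.8680
R = v/ω = 0.5/-1.5 = -0.3333
x' = -1.5 + -0.3333·(sin -4.8680 − sin -2.6180) = -1.9960
y' = -3 − -0.3333·(cos -4.8680 − cos -2.6180) = -2.6597

(-1.9960, -2.6597, -4.8680)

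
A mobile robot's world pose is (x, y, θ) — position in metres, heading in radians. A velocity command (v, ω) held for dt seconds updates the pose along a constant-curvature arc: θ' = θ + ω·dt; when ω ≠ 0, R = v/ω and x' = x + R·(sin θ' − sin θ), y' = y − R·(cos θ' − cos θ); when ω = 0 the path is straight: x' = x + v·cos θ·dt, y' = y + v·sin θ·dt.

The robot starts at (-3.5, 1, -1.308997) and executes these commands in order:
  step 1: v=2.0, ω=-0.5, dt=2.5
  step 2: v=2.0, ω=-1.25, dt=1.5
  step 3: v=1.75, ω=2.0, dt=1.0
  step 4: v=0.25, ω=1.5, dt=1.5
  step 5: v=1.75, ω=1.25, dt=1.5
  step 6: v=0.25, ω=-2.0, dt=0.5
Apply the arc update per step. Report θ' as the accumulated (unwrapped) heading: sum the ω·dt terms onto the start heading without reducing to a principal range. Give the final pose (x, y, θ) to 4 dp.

(-7.2234, -0.6895, 0.6910)

step 1: θ'=-2.5590 (R=-4.0000) → pose (-5.1629, -3.3754, -2.5590)
step 2: θ'=-4.4340 (R=-1.6000) → pose (-7.5816, -2.4791, -4.4340)
step 3: θ'=-2.4340 (R=0.8750) → pose (-8.9917, -2.0546, -2.4340)
step 4: θ'=-0.1840 (R=0.1667) → pose (-8.9139, -2.3451, -0.1840)
step 5: θ'=1.6910 (R=1.4000) → pose (-7.2678, -0.8008, 1.6910)
step 6: θ'=0.6910 (R=-0.1250) → pose (-7.2234, -0.6895, 0.6910)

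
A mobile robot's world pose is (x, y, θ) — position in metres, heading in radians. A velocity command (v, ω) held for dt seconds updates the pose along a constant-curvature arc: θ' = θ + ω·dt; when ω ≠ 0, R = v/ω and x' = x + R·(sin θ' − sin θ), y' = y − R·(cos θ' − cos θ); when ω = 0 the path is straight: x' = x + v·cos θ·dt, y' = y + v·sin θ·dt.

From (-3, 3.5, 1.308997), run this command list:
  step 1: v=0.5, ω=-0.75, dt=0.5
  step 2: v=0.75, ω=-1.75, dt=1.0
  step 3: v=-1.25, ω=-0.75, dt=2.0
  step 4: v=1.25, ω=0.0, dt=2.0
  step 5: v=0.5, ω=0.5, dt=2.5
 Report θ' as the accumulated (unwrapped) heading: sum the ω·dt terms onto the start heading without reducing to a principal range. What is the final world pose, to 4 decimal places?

step 1: θ'=0.9340 (R=-0.6667) → pose (-2.8921, 3.7239, 0.9340)
step 2: θ'=-0.8160 (R=-0.4286) → pose (-2.2353, 3.7627, -0.8160)
step 3: θ'=-2.3160 (R=1.6667) → pose (-2.2462, 6.0348, -2.3160)
step 4: θ'=-2.3160 (straight) → pose (-3.9415, 4.1974, -2.3160)
step 5: θ'=-1.0660 (R=1.0000) → pose (-4.0818, 3.0356, -1.0660)

(-4.0818, 3.0356, -1.0660)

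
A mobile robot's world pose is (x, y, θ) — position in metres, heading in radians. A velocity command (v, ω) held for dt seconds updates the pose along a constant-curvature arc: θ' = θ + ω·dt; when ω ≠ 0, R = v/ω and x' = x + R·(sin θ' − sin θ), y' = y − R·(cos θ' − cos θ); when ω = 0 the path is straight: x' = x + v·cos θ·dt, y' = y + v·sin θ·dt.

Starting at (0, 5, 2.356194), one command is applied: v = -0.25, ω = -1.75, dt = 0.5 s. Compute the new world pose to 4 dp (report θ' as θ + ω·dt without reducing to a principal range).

(0.0413, 4.8862, 1.4812)

θ' = 2.3562 + -1.75·0.5 = 1.4812
R = v/ω = -0.25/-1.75 = 0.1429
x' = 0 + 0.1429·(sin 1.4812 − sin 2.3562) = 0.0413
y' = 5 − 0.1429·(cos 1.4812 − cos 2.3562) = 4.8862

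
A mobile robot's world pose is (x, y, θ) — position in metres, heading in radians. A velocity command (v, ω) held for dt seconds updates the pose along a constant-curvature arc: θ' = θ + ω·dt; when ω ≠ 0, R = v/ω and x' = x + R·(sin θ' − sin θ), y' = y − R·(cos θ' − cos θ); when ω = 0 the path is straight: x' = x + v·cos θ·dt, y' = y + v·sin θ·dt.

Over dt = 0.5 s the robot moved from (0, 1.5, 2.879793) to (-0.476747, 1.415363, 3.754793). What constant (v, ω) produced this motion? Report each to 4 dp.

v = 1.0000, ω = 1.7500

Δθ = 3.754793 − 2.879793 = 0.875000
ω = Δθ/dt = 0.875000/0.5 = 1.7500
R = Δx/(sin θ' − sin θ) = 0.5714
v = R·ω = 0.5714·1.7500 = 1.0000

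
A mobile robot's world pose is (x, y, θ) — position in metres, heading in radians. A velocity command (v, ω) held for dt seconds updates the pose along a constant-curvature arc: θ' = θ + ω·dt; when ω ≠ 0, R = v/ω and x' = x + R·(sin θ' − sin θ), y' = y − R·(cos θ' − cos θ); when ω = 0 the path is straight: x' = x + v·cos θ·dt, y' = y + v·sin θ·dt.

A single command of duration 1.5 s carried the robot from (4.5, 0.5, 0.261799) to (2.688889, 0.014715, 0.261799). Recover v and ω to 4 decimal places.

v = -1.2500, ω = 0.0000

Δθ = 0.261799 − 0.261799 = 0.000000
ω = Δθ/dt = 0.000000/1.5 = 0.0000
ω = 0 → v = (Δx·cos θ + Δy·sin θ)/dt = -1.2500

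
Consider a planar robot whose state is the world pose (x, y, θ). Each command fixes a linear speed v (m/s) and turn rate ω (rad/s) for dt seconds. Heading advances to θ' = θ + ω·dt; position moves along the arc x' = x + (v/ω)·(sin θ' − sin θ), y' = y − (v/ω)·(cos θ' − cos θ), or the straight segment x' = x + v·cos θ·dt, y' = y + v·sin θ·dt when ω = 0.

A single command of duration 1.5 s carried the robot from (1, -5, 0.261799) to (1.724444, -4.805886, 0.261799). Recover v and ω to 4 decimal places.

Δθ = 0.261799 − 0.261799 = 0.000000
ω = Δθ/dt = 0.000000/1.5 = 0.0000
ω = 0 → v = (Δx·cos θ + Δy·sin θ)/dt = 0.5000

v = 0.5000, ω = 0.0000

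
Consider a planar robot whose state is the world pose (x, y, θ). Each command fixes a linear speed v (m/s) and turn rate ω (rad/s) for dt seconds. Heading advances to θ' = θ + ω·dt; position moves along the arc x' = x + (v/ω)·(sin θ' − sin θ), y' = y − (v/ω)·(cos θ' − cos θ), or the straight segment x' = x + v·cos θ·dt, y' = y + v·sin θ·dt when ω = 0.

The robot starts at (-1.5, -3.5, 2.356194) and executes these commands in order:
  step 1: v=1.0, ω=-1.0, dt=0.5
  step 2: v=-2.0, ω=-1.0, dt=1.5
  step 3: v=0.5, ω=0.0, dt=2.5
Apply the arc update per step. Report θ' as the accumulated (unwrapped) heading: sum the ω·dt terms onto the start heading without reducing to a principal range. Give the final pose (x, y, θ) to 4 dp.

step 1: θ'=1.8562 (R=-1.0000) → pose (-1.7524, -3.0744, 1.8562)
step 2: θ'=0.3562 (R=2.0000) → pose (-2.9741, -5.5120, 0.3562)
step 3: θ'=0.3562 (straight) → pose (-1.8026, -5.0761, 0.3562)

(-1.8026, -5.0761, 0.3562)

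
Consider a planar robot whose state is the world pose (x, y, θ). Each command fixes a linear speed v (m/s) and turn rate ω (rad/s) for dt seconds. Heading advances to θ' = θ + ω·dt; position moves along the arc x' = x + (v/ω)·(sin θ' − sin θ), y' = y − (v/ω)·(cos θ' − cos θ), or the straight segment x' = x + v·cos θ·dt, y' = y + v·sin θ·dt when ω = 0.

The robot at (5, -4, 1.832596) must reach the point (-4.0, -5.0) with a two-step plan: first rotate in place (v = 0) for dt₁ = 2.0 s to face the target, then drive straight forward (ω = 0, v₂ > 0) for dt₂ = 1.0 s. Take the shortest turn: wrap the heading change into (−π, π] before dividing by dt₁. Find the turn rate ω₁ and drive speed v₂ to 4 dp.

ω₁ = 0.7098, v₂ = 9.0554

heading to target = atan2(-5−-4, -4−5) = -3.0309
Δθ = wrap(-3.0309 − 1.8326) = 1.4197; ω₁ = Δθ/dt₁ = 0.7098
distance = √((-4−5)² + (-5−-4)²) = 9.0554; v₂ = distance/dt₂ = 9.0554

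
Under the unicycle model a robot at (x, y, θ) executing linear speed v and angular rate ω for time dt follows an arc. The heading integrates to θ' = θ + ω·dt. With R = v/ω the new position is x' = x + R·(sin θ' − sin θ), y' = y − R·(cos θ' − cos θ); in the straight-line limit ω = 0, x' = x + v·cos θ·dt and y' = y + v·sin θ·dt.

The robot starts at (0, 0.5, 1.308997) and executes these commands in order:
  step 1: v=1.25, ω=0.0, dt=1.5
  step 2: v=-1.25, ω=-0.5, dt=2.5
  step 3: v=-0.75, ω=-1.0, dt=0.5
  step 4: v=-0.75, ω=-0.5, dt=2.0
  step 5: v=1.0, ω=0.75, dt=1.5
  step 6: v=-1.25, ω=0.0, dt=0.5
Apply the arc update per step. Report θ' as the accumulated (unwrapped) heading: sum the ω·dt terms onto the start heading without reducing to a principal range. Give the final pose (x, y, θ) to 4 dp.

step 1: θ'=1.3090 (straight) → pose (0.4853, 2.3111, 1.3090)
step 2: θ'=0.0590 (R=2.5000) → pose (-1.7821, 0.4625, 0.0590)
step 3: θ'=-0.4410 (R=0.7500) → pose (-2.1465, 0.5330, -0.4410)
step 4: θ'=-1.4410 (R=1.5000) → pose (-2.9936, 1.6953, -1.4410)
step 5: θ'=-0.3160 (R=1.3333) → pose (-2.0858, 0.6006, -0.3160)
step 6: θ'=-0.3160 (straight) → pose (-2.6799, 0.7948, -0.3160)

(-2.6799, 0.7948, -0.3160)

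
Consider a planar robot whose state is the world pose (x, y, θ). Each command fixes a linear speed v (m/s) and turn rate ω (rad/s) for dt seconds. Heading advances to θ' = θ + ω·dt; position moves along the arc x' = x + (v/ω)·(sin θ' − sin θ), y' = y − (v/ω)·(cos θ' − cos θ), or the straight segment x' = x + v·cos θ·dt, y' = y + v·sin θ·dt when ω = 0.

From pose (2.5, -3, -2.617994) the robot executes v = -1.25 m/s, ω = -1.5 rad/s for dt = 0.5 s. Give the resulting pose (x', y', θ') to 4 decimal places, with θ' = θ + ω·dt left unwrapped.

(3.1037, -2.9096, -3.3680)

θ' = -2.6180 + -1.5·0.5 = -3.3680
R = v/ω = -1.25/-1.5 = 0.8333
x' = 2.5 + 0.8333·(sin -3.3680 − sin -2.6180) = 3.1037
y' = -3 − 0.8333·(cos -3.3680 − cos -2.6180) = -2.9096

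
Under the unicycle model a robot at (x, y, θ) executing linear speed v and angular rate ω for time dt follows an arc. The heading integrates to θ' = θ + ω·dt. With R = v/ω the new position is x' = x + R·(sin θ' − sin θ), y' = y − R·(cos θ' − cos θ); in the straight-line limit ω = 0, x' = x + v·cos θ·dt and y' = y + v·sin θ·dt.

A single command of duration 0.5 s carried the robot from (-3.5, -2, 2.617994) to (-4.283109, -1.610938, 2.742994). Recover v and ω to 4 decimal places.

v = 1.7500, ω = 0.2500

Δθ = 2.742994 − 2.617994 = 0.125000
ω = Δθ/dt = 0.125000/0.5 = 0.2500
R = Δx/(sin θ' − sin θ) = 7.0000
v = R·ω = 7.0000·0.2500 = 1.7500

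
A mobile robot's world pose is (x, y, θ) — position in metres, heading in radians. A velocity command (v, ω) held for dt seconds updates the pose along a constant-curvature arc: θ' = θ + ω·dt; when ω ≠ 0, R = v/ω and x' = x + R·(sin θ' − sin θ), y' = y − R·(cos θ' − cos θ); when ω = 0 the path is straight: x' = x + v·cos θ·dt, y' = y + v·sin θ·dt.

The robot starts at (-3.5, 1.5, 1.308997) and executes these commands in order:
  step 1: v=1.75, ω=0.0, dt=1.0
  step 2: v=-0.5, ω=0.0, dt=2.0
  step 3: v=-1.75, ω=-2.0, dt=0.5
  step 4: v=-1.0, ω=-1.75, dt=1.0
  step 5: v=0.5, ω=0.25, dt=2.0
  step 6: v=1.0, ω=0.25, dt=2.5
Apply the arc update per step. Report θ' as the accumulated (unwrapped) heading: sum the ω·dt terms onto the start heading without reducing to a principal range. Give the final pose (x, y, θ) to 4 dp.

(-2.2690, -0.2774, -0.3160)

step 1: θ'=1.3090 (straight) → pose (-3.0471, 3.1904, 1.3090)
step 2: θ'=1.3090 (straight) → pose (-3.3059, 2.2244, 1.3090)
step 3: θ'=0.3090 (R=0.8750) → pose (-3.8850, 1.6174, 0.3090)
step 4: θ'=-1.4410 (R=0.5714) → pose (-4.6254, 2.0878, -1.4410)
step 5: θ'=-0.9410 (R=2.0000) → pose (-4.2585, 1.1687, -0.9410)
step 6: θ'=-0.3160 (R=4.0000) → pose (-2.2690, -0.2774, -0.3160)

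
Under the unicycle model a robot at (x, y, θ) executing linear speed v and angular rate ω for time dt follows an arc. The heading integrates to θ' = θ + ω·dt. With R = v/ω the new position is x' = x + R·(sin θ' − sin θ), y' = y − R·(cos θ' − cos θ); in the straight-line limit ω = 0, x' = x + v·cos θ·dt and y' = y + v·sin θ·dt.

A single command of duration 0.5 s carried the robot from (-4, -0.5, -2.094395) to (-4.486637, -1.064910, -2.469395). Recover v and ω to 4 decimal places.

v = 1.5000, ω = -0.7500

Δθ = -2.469395 − -2.094395 = -0.375000
ω = Δθ/dt = -0.375000/0.5 = -0.7500
R = −Δy/(cos θ' − cos θ) = -2.0000
v = R·ω = -2.0000·-0.7500 = 1.5000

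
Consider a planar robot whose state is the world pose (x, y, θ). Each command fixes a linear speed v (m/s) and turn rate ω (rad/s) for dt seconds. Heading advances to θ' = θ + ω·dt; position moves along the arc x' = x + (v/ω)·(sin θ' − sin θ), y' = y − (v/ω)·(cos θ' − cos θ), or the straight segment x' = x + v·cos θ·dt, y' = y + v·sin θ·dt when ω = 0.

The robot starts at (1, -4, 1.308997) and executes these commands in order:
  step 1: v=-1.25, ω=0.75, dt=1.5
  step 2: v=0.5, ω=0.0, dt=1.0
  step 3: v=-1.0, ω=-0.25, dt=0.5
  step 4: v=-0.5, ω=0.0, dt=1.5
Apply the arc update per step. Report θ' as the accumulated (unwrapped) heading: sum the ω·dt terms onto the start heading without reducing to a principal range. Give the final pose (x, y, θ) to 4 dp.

(2.0100, -6.2755, 2.3090)

step 1: θ'=2.4340 (R=-1.6667) → pose (1.5265, -5.6979, 2.4340)
step 2: θ'=2.4340 (straight) → pose (1.1466, -5.3729, 2.4340)
step 3: θ'=2.3090 (R=4.0000) → pose (1.5053, -5.7208, 2.3090)
step 4: θ'=2.3090 (straight) → pose (2.0100, -6.2755, 2.3090)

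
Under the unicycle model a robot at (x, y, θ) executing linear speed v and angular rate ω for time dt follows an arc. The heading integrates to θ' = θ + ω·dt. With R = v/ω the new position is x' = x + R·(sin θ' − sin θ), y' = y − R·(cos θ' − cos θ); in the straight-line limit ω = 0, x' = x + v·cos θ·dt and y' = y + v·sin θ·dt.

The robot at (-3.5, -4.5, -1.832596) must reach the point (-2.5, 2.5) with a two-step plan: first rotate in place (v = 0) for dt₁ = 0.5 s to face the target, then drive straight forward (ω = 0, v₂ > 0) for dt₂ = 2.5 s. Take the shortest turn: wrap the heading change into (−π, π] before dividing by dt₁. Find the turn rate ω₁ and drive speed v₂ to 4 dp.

heading to target = atan2(2.5−-4.5, -2.5−-3.5) = 1.4289
Δθ = wrap(1.4289 − -1.8326) = -3.0217; ω₁ = Δθ/dt₁ = -6.0434
distance = √((-2.5−-3.5)² + (2.5−-4.5)²) = 7.0711; v₂ = distance/dt₂ = 2.8284

ω₁ = -6.0434, v₂ = 2.8284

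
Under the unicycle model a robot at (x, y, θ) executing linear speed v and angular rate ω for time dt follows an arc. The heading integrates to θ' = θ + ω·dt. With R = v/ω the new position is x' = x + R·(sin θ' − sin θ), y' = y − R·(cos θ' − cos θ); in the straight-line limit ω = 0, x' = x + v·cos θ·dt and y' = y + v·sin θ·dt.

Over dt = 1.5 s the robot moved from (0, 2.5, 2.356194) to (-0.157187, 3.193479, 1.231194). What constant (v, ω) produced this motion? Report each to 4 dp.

v = 0.5000, ω = -0.7500

Δθ = 1.231194 − 2.356194 = -1.125000
ω = Δθ/dt = -1.125000/1.5 = -0.7500
R = −Δy/(cos θ' − cos θ) = -0.6667
v = R·ω = -0.6667·-0.7500 = 0.5000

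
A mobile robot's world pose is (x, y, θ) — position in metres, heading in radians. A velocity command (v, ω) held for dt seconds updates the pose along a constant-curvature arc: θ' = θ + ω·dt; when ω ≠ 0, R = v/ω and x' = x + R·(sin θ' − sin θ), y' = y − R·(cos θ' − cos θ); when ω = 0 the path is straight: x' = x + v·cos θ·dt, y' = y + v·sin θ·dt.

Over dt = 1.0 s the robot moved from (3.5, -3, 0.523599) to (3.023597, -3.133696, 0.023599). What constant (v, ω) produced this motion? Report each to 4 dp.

Δθ = 0.023599 − 0.523599 = -0.500000
ω = Δθ/dt = -0.500000/1.0 = -0.5000
R = Δx/(sin θ' − sin θ) = 1.0000
v = R·ω = 1.0000·-0.5000 = -0.5000

v = -0.5000, ω = -0.5000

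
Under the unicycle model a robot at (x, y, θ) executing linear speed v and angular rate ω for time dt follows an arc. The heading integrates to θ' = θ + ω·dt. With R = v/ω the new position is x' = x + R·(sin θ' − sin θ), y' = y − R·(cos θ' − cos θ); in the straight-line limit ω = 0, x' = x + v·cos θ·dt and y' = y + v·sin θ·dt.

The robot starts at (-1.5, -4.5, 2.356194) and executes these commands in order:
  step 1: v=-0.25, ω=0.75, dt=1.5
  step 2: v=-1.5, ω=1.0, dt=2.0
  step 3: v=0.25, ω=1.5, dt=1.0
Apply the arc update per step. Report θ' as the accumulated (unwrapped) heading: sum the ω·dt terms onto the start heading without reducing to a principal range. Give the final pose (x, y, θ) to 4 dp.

(-0.3479, -2.1332, 6.9812)

step 1: θ'=3.4812 (R=-0.3333) → pose (-1.1533, -4.5786, 3.4812)
step 2: θ'=5.4812 (R=-1.5000) → pose (-0.5748, -2.1213, 5.4812)
step 3: θ'=6.9812 (R=0.1667) → pose (-0.3479, -2.1332, 6.9812)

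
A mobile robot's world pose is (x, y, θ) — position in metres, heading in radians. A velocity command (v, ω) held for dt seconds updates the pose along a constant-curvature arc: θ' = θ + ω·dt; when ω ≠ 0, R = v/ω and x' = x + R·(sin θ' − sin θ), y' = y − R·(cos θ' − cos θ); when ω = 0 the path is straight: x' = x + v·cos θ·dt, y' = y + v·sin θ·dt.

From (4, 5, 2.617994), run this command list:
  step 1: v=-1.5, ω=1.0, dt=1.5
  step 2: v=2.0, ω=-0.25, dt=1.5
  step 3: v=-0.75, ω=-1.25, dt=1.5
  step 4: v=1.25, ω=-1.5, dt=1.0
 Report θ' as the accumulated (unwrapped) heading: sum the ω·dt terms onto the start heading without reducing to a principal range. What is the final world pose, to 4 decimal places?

(5.3014, 4.0453, 0.3680)

step 1: θ'=4.1180 (R=-1.5000) → pose (5.9927, 5.4590, 4.1180)
step 2: θ'=3.7430 (R=-8.0000) → pose (3.8912, 3.3427, 3.7430)
step 3: θ'=1.8680 (R=0.6000) → pose (4.8044, 3.0237, 1.8680)
step 4: θ'=0.3680 (R=-0.8333) → pose (5.3014, 4.0453, 0.3680)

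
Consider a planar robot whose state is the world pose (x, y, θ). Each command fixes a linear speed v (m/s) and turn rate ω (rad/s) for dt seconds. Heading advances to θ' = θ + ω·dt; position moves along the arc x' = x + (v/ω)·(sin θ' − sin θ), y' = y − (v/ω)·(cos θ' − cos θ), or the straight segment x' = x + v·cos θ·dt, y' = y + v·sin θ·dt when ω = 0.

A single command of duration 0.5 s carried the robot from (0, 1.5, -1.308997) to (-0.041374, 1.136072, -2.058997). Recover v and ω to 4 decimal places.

v = 0.7500, ω = -1.5000

Δθ = -2.058997 − -1.308997 = -0.750000
ω = Δθ/dt = -0.750000/0.5 = -1.5000
R = −Δy/(cos θ' − cos θ) = -0.5000
v = R·ω = -0.5000·-1.5000 = 0.7500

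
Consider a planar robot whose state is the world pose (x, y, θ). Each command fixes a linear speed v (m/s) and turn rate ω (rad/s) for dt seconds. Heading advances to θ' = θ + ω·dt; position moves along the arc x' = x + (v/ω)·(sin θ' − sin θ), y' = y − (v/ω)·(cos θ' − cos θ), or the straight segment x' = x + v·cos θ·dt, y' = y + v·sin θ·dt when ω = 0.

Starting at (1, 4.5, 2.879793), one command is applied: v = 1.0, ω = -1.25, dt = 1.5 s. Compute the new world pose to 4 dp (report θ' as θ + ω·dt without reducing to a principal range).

θ' = 2.8798 + -1.25·1.5 = 1.0048
R = v/ω = 1.0/-1.25 = -0.8000
x' = 1 + -0.8000·(sin 1.0048 − sin 2.8798) = 0.5318
y' = 4.5 − -0.8000·(cos 1.0048 − cos 2.8798) = 5.7018

(0.5318, 5.7018, 1.0048)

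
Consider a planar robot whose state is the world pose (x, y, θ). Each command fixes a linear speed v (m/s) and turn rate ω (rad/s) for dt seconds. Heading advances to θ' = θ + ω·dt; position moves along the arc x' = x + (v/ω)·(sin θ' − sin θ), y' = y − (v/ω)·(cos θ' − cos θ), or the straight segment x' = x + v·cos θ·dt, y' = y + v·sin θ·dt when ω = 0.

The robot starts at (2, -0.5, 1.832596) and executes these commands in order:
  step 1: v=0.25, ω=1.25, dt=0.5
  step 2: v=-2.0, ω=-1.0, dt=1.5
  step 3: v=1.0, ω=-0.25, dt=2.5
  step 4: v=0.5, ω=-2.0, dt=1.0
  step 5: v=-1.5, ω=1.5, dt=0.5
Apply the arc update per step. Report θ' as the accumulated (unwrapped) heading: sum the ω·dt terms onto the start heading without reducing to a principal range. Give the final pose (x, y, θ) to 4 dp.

(4.3994, -1.1751, -0.9174)

step 1: θ'=2.4576 (R=0.2000) → pose (1.9332, -0.3968, 2.4576)
step 2: θ'=0.9576 (R=2.0000) → pose (2.3050, -3.0978, 0.9576)
step 3: θ'=0.3326 (R=-4.0000) → pose (4.2703, -1.6190, 0.3326)
step 4: θ'=-1.6674 (R=-0.2500) → pose (4.6007, -1.8794, -1.6674)
step 5: θ'=-0.9174 (R=-1.0000) → pose (4.3994, -1.1751, -0.9174)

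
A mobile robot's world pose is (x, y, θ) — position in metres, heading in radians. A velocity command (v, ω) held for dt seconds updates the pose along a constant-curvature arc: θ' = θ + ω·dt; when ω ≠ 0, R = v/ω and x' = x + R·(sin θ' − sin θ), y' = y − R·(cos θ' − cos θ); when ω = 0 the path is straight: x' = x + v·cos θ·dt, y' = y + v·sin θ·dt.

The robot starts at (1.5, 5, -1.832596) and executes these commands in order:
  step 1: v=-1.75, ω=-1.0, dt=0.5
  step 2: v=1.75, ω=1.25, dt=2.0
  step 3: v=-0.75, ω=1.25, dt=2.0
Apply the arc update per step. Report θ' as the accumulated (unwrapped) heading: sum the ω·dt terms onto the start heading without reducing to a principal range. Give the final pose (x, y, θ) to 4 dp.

(2.9964, 2.2828, 2.6674)

step 1: θ'=-2.3326 (R=1.7500) → pose (1.9241, 5.7550, -2.3326)
step 2: θ'=0.1674 (R=1.4000) → pose (3.1704, 3.4082, 0.1674)
step 3: θ'=2.6674 (R=-0.6000) → pose (2.9964, 2.2828, 2.6674)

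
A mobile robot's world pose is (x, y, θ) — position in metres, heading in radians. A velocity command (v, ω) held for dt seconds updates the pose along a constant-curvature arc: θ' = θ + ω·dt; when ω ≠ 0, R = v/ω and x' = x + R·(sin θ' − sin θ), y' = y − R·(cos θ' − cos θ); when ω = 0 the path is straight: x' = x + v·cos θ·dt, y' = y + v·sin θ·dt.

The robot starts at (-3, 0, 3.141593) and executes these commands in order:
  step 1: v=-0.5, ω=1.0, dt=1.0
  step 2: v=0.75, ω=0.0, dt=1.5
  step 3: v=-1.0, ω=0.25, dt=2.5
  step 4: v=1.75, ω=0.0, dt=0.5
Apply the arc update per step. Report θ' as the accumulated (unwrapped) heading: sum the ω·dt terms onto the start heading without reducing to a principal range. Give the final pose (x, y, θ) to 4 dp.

step 1: θ'=4.1416 (R=-0.5000) → pose (-2.5793, 0.2298, 4.1416)
step 2: θ'=4.1416 (straight) → pose (-3.1871, -0.7168, 4.1416)
step 3: θ'=4.7666 (R=-4.0000) → pose (-2.5589, 1.6611, 4.7666)
step 4: θ'=4.7666 (straight) → pose (-2.5115, 0.7874, 4.7666)

(-2.5115, 0.7874, 4.7666)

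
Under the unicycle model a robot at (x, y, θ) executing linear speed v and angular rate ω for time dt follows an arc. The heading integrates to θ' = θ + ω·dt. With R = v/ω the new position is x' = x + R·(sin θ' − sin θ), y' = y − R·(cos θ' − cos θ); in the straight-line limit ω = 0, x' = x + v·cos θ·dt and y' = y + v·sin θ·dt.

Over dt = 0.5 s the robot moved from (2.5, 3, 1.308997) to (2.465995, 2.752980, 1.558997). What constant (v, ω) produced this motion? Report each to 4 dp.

Δθ = 1.558997 − 1.308997 = 0.250000
ω = Δθ/dt = 0.250000/0.5 = 0.5000
R = −Δy/(cos θ' − cos θ) = -1.0000
v = R·ω = -1.0000·0.5000 = -0.5000

v = -0.5000, ω = 0.5000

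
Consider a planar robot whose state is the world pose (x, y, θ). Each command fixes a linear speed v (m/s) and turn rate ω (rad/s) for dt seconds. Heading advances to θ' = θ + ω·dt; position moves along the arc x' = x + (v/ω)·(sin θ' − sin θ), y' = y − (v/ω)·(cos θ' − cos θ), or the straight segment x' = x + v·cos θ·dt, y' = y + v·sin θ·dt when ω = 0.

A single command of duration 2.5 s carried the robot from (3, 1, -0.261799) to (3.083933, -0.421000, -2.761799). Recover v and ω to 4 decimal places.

v = 0.7500, ω = -1.0000

Δθ = -2.761799 − -0.261799 = -2.500000
ω = Δθ/dt = -2.500000/2.5 = -1.0000
R = −Δy/(cos θ' − cos θ) = -0.7500
v = R·ω = -0.7500·-1.0000 = 0.7500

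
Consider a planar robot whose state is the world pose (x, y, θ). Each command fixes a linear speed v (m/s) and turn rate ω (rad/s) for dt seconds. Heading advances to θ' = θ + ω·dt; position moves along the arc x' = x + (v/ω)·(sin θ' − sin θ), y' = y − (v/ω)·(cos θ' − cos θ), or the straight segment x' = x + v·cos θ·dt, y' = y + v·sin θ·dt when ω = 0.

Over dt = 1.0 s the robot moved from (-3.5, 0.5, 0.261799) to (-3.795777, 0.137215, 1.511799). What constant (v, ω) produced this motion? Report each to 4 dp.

v = -0.5000, ω = 1.2500

Δθ = 1.511799 − 0.261799 = 1.250000
ω = Δθ/dt = 1.250000/1.0 = 1.2500
R = −Δy/(cos θ' − cos θ) = -0.4000
v = R·ω = -0.4000·1.2500 = -0.5000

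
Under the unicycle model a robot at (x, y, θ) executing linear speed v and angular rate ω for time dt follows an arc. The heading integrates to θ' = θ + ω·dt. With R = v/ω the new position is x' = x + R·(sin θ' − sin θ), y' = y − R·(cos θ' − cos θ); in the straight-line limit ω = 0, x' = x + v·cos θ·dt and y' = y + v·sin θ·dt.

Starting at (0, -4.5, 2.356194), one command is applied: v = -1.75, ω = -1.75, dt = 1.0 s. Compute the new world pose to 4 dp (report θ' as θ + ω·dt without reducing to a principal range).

θ' = 2.3562 + -1.75·1.0 = 0.6062
R = v/ω = -1.75/-1.75 = 1.0000
x' = 0 + 1.0000·(sin 0.6062 − sin 2.3562) = -0.1374
y' = -4.5 − 1.0000·(cos 0.6062 − cos 2.3562) = -6.0289

(-0.1374, -6.0289, 0.6062)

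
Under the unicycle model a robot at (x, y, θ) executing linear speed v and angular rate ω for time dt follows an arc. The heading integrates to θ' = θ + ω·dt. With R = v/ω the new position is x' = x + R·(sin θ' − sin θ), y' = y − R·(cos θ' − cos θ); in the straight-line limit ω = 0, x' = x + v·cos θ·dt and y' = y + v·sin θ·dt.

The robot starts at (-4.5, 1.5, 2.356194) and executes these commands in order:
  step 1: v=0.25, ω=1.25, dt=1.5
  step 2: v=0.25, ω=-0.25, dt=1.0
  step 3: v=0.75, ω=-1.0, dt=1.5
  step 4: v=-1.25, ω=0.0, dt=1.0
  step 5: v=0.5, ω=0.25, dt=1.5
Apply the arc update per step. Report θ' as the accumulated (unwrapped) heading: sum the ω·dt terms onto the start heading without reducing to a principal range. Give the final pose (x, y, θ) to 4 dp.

step 1: θ'=4.2312 (R=0.2000) → pose (-4.8187, 1.4511, 4.2312)
step 2: θ'=3.9812 (R=-1.0000) → pose (-4.9608, 1.2462, 3.9812)
step 3: θ'=2.4812 (R=-0.7500) → pose (-5.9791, 1.1547, 2.4812)
step 4: θ'=2.4812 (straight) → pose (-4.9919, 0.3879, 2.4812)
step 5: θ'=2.8562 (R=2.0000) → pose (-5.6557, 0.7275, 2.8562)

(-5.6557, 0.7275, 2.8562)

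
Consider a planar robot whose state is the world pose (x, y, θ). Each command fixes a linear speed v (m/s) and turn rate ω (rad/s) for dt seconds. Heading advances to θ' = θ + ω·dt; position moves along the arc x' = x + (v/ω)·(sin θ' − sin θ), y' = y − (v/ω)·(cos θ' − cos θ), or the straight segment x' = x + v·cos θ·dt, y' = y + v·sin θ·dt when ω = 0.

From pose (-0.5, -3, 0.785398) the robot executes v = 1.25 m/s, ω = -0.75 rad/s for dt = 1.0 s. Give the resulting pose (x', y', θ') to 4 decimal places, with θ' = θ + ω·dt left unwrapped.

(0.6195, -2.5129, 0.0354)

θ' = 0.7854 + -0.75·1.0 = 0.0354
R = v/ω = 1.25/-0.75 = -1.6667
x' = -0.5 + -1.6667·(sin 0.0354 − sin 0.7854) = 0.6195
y' = -3 − -1.6667·(cos 0.0354 − cos 0.7854) = -2.5129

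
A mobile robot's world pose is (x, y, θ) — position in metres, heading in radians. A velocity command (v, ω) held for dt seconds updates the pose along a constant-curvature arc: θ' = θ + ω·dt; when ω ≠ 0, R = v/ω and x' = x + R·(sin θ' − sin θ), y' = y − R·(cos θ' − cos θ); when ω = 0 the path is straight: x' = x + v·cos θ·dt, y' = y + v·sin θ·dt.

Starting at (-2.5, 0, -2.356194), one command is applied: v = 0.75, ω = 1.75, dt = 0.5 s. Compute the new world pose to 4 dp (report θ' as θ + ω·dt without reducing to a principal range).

(-2.6238, -0.3414, -1.4812)

θ' = -2.3562 + 1.75·0.5 = -1.4812
R = v/ω = 0.75/1.75 = 0.4286
x' = -2.5 + 0.4286·(sin -1.4812 − sin -2.3562) = -2.6238
y' = 0 − 0.4286·(cos -1.4812 − cos -2.3562) = -0.3414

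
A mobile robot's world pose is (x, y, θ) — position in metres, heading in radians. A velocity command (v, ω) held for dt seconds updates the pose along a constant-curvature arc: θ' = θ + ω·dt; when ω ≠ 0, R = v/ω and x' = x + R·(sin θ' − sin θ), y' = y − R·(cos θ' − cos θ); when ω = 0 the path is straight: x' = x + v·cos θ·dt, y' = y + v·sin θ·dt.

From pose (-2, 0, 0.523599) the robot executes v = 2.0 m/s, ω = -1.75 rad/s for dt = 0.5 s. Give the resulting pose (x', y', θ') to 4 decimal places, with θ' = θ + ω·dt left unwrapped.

(-1.0352, 0.0833, -0.3514)

θ' = 0.5236 + -1.75·0.5 = -0.3514
R = v/ω = 2.0/-1.75 = -1.1429
x' = -2 + -1.1429·(sin -0.3514 − sin 0.5236) = -1.0352
y' = 0 − -1.1429·(cos -0.3514 − cos 0.5236) = 0.0833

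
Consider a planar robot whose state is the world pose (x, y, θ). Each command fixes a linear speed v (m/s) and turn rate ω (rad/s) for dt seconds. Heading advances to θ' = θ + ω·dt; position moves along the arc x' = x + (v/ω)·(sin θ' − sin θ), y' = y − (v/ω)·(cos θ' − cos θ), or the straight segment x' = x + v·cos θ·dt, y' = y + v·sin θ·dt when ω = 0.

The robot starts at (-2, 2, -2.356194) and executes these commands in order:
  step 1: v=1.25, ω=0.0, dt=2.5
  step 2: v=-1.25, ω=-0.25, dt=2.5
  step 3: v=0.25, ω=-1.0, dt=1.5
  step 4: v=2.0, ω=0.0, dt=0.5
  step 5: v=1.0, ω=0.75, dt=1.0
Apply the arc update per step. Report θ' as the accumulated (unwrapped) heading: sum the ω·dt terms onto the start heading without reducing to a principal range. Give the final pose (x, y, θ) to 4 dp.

(-2.5416, 3.1562, -3.7312)

step 1: θ'=-2.3562 (straight) → pose (-4.2097, -0.2097, -2.3562)
step 2: θ'=-2.9812 (R=5.0000) → pose (-1.4727, 1.1906, -2.9812)
step 3: θ'=-4.4812 (R=-0.2500) → pose (-1.7560, 1.3801, -4.4812)
step 4: θ'=-4.4812 (straight) → pose (-1.9851, 2.3535, -4.4812)
step 5: θ'=-3.7312 (R=1.3333) → pose (-2.5416, 3.1562, -3.7312)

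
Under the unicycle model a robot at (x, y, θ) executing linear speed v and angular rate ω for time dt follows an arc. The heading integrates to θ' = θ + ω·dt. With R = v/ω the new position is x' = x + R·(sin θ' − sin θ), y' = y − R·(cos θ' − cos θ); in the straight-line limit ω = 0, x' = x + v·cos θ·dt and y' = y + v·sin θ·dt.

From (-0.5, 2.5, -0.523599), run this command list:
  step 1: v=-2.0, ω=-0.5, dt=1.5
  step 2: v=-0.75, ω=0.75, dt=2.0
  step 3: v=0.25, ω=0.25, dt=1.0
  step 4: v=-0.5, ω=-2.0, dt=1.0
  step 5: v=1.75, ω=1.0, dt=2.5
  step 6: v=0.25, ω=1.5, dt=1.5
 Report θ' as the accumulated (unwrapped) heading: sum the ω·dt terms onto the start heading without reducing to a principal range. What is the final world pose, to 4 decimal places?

step 1: θ'=-1.2736 (R=4.0000) → pose (-2.3246, 4.7927, -1.2736)
step 2: θ'=0.2264 (R=-1.0000) → pose (-3.5053, 5.4744, 0.2264)
step 3: θ'=0.4764 (R=1.0000) → pose (-3.2712, 5.5602, 0.4764)
step 4: θ'=-1.5236 (R=0.2500) → pose (-3.6355, 5.7706, -1.5236)
step 5: θ'=0.9764 (R=1.7500) → pose (-0.4376, 4.8731, 0.9764)
step 6: θ'=3.2264 (R=0.1667) → pose (-0.5898, 5.1325, 3.2264)

(-0.5898, 5.1325, 3.2264)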